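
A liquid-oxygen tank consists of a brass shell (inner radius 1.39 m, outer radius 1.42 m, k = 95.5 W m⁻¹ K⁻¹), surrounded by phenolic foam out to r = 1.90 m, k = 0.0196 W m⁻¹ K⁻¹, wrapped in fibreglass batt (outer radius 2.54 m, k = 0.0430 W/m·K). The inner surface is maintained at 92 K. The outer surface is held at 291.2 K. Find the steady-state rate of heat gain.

Q = 206 W

Resistance network (inner→outer):
  R_brass = (1/1.39 − 1/1.42)/(4πk) = 0.01520/(4π·95.5) = 1.266×10^-5 K/W
  R_phenolic foam = (1/1.42 − 1/1.90)/(4πk) = 0.1779/(4π·0.0196) = 0.7223 K/W
  R_fibreglass batt = (1/1.90 − 1/2.54)/(4πk) = 0.1326/(4π·0.0430) = 0.2454 K/W
ΣR = 1.266×10^-5 + 0.7223 + 0.2454 = 0.9677 K/W
Q = ΔT/ΣR = (92 K − 291.2 K)/0.9677 = -206 W
(Negative Q ⇒ heat flows inward; heat gain = 206 W.)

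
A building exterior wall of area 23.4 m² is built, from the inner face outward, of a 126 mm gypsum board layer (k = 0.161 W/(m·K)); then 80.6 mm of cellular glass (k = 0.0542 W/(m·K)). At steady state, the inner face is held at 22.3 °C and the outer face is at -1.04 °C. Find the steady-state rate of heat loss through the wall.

Series thermal resistances, inner to outer:
  R_gypsum board = L/(kA) = 0.126/(0.161·23.4) = 0.03344 K/W
  R_cellular glass = L/(kA) = 0.0806/(0.0542·23.4) = 0.06355 K/W
ΣR = 0.03344 + 0.06355 = 0.09699 K/W
Q = ΔT/ΣR = (22.3 °C − -1.04 °C)/0.09699 = 241 W

Q = 241 W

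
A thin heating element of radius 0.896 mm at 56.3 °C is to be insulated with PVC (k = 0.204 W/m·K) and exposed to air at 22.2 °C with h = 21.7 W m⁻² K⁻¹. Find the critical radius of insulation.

For a cylinder, r_cr = k_ins/h = 0.204/21.7 = 0.00940 m = 0.940 cm

r_cr = 0.940 cm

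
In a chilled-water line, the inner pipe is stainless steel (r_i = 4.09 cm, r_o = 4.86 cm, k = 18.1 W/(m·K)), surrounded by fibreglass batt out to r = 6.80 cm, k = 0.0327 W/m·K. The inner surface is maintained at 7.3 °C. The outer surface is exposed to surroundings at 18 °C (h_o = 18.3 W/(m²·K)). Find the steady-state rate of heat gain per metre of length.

Series thermal resistances, inner to outer:
  R'_stainless steel = ln(0.0486/0.0409)/(2πk) = 0.1725/(2π·18.1) = 0.001517 m·K/W
  R'_fibreglass batt = ln(0.0680/0.0486)/(2πk) = 0.3359/(2π·0.0327) = 1.635 m·K/W
  R'_conv,out = 1/(2πr h) = 1/(2π·0.0680·18.3) = 0.1279 m·K/W
ΣR = 0.001517 + 1.635 + 0.1279 = 1.764 m·K/W
Q' = ΔT/ΣR = (7.3 °C − 18 °C)/1.764 = -6.07 W/m
(Negative Q' ⇒ heat flows inward; heat gain = 6.07 W/m.)

Q' = 6.07 W/m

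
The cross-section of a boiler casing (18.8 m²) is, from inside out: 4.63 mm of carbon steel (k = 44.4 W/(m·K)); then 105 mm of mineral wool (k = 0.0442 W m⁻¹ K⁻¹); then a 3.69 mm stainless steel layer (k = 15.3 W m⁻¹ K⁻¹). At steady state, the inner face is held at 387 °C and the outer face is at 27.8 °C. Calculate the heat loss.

Treat each layer as a resistance in series:
  R_carbon steel = L/(kA) = 0.00463/(44.4·18.8) = 5.547×10^-6 K/W
  R_mineral wool = L/(kA) = 0.105/(0.0442·18.8) = 0.1264 K/W
  R_stainless steel = L/(kA) = 0.00369/(15.3·18.8) = 1.283×10^-5 K/W
ΣR = 5.547×10^-6 + 0.1264 + 1.283×10^-5 = 0.1264 K/W
Q = ΔT/ΣR = (387 °C − 27.8 °C)/0.1264 = 2840 W

Q = 2.84 kW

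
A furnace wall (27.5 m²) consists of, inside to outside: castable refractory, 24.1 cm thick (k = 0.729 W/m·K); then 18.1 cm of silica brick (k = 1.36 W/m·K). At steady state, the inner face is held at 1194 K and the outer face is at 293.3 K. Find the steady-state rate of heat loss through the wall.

Treat each layer as a resistance in series:
  R_castable refractory = L/(kA) = 0.241/(0.729·27.5) = 0.01202 K/W
  R_silica brick = L/(kA) = 0.181/(1.36·27.5) = 0.004840 K/W
ΣR = 0.01202 + 0.004840 = 0.01686 K/W
Q = ΔT/ΣR = (1194 K − 293.3 K)/0.01686 = 53400 W

Q = 53.4 kW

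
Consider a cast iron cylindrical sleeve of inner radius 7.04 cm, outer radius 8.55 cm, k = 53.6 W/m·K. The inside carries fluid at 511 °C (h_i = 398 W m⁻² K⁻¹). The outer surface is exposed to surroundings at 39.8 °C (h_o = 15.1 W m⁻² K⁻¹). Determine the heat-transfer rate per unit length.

Resistance network (inner→outer):
  R'_conv,in = 1/(2πr h) = 1/(2π·0.0704·398) = 0.005680 m·K/W
  R'_cast iron = ln(0.0855/0.0704)/(2πk) = 0.1943/(2π·53.6) = 5.770×10^-4 m·K/W
  R'_conv,out = 1/(2πr h) = 1/(2π·0.0855·15.1) = 0.1233 m·K/W
ΣR = 0.005680 + 5.770×10^-4 + 0.1233 = 0.1296 m·K/W
Q' = ΔT/ΣR = (511 °C − 39.8 °C)/0.1296 = 3640 W/m

Q' = 3.64 kW/m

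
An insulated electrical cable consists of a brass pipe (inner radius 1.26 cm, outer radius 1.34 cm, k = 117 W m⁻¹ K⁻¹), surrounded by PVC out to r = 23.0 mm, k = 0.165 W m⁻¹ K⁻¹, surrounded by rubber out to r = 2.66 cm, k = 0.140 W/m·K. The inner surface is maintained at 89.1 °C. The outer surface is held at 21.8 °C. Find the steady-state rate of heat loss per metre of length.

Series thermal resistances, inner to outer:
  R'_brass = ln(0.0134/0.0126)/(2πk) = 0.06156/(2π·117) = 8.374×10^-5 m·K/W
  R'_PVC = ln(0.0230/0.0134)/(2πk) = 0.5402/(2π·0.165) = 0.5211 m·K/W
  R'_rubber = ln(0.0266/0.0230)/(2πk) = 0.1454/(2π·0.140) = 0.1653 m·K/W
ΣR = 8.374×10^-5 + 0.5211 + 0.1653 = 0.6865 m·K/W
Q' = ΔT/ΣR = (89.1 °C − 21.8 °C)/0.6865 = 98.0 W/m

Q' = 98.0 W/m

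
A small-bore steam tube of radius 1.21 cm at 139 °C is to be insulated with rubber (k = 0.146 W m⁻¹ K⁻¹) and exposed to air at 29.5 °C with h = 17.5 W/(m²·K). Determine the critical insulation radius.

r_cr = 0.834 cm

For a cylinder, r_cr = k_ins/h = 0.146/17.5 = 0.00834 m = 0.834 cm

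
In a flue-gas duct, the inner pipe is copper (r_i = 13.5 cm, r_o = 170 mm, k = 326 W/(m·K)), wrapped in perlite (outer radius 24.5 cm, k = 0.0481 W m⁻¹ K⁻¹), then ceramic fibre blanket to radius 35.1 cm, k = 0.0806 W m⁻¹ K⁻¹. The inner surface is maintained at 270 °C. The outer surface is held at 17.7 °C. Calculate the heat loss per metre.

Resistance network (inner→outer):
  R'_copper = ln(0.170/0.135)/(2πk) = 0.2305/(2π·326) = 1.125×10^-4 m·K/W
  R'_perlite = ln(0.245/0.170)/(2πk) = 0.3655/(2π·0.0481) = 1.209 m·K/W
  R'_ceramic fibre blanket = ln(0.351/0.245)/(2πk) = 0.3595/(2π·0.0806) = 0.7099 m·K/W
ΣR = 1.125×10^-4 + 1.209 + 0.7099 = 1.919 m·K/W
Q' = ΔT/ΣR = (270 °C − 17.7 °C)/1.919 = 131 W/m

Q' = 131 W/m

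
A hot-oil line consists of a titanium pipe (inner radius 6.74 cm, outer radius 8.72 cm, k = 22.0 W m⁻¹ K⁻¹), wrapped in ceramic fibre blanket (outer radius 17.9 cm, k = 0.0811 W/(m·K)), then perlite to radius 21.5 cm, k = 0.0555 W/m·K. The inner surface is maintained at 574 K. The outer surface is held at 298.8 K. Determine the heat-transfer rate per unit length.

Series thermal resistances, inner to outer:
  R'_titanium = ln(0.0872/0.0674)/(2πk) = 0.2576/(2π·22.0) = 0.001863 m·K/W
  R'_ceramic fibre blanket = ln(0.179/0.0872)/(2πk) = 0.7192/(2π·0.0811) = 1.411 m·K/W
  R'_perlite = ln(0.215/0.179)/(2πk) = 0.1833/(2π·0.0555) = 0.5255 m·K/W
ΣR = 0.001863 + 1.411 + 0.5255 = 1.938 m·K/W
Q' = ΔT/ΣR = (574 K − 298.8 K)/1.938 = 142 W/m

Q' = 142 W/m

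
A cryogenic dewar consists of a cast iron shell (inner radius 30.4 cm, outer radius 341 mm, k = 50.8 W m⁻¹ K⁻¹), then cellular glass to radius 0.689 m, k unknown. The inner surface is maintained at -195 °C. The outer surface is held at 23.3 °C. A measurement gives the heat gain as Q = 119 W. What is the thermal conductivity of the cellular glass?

ΣR = ΔT/Q = |-195 − 23.3|/119 = 1.834 K/W
Known resistances:
  R_cast iron = (1/0.304 − 1/0.341)/(4πk) = 0.3569/(4π·50.8) = 5.591×10^-4 K/W
R_cellular glass = ΣR − ΣR_known = 1.834 − 5.591×10^-4 = 1.833 K/W
(1/r₁−1/r₂)/(4πk) = 1.833 ⇒ k = 1.481/(4π·1.833) = 0.0643 W/m·K

k = 0.0643 W/m·K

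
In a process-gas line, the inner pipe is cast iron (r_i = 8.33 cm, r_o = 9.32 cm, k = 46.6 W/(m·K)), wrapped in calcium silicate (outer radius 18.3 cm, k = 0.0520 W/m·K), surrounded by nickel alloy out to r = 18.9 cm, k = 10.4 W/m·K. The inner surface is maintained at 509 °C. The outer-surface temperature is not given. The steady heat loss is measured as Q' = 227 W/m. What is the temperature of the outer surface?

T_out = 40.0 °C

Sum the resistances:
  R'_cast iron = ln(0.0932/0.0833)/(2πk) = 0.1123/(2π·46.6) = 3.835×10^-4 m·K/W
  R'_calcium silicate = ln(0.183/0.0932)/(2πk) = 0.6747/(2π·0.0520) = 2.065 m·K/W
  R'_nickel alloy = ln(0.189/0.183)/(2πk) = 0.03226/(2π·10.4) = 4.937×10^-4 m·K/W
ΣR = 2.066 m·K/W
ΔT = Q'·ΣR = 227 × 2.066 = 469.0 K
Heat flows outward, so T_out = T_in − ΔT = 509 − 469.0 = 40.0 °C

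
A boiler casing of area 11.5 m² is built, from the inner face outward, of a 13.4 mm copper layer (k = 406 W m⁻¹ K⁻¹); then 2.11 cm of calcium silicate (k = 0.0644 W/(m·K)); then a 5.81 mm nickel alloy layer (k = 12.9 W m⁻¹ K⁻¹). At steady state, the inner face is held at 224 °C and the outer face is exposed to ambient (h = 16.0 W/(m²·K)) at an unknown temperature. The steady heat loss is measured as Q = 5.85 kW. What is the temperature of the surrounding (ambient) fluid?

T_out = 25.3 °C

Sum the resistances:
  R_copper = L/(kA) = 0.0134/(406·11.5) = 2.870×10^-6 K/W
  R_calcium silicate = L/(kA) = 0.0211/(0.0644·11.5) = 0.02849 K/W
  R_nickel alloy = L/(kA) = 0.00581/(12.9·11.5) = 3.916×10^-5 K/W
  R_conv,out = 1/(hA) = 1/(16.0·11.5) = 0.005435 K/W
ΣR = 0.03397 K/W
ΔT = Q·ΣR = 5850 × 0.03397 = 198.7 K
Heat flows outward, so T_out = T_in − ΔT = 224 − 198.7 = 25.3 °C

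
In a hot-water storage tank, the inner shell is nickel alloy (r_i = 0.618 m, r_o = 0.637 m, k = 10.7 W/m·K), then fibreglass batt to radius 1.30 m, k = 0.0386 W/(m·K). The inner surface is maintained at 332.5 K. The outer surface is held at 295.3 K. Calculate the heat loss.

Q = 22.5 W

Resistance network (inner→outer):
  R_nickel alloy = (1/0.618 − 1/0.637)/(4πk) = 0.04826/(4π·10.7) = 3.589×10^-4 K/W
  R_fibreglass batt = (1/0.637 − 1/1.30)/(4πk) = 0.8006/(4π·0.0386) = 1.651 K/W
ΣR = 3.589×10^-4 + 1.651 = 1.651 K/W
Q = ΔT/ΣR = (332.5 K − 295.3 K)/1.651 = 22.5 W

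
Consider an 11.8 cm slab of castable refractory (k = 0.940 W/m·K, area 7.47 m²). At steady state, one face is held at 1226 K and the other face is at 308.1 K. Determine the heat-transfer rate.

Q = 54600 W

Q = kA·ΔT/L = 0.940 × 7.47 × |1226 K − 308.1 K| / 0.118 = 54600 W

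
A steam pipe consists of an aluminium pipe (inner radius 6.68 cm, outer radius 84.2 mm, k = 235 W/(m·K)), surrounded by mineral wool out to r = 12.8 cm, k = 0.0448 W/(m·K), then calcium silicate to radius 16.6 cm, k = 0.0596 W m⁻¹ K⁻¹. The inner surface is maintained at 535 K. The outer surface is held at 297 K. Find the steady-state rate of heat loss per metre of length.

Treat each layer as a resistance in series:
  R'_aluminium = ln(0.0842/0.0668)/(2πk) = 0.2315/(2π·235) = 1.568×10^-4 m·K/W
  R'_mineral wool = ln(0.128/0.0842)/(2πk) = 0.4188/(2π·0.0448) = 1.488 m·K/W
  R'_calcium silicate = ln(0.166/0.128)/(2πk) = 0.2600/(2π·0.0596) = 0.6942 m·K/W
ΣR = 1.568×10^-4 + 1.488 + 0.6942 = 2.182 m·K/W
Q' = ΔT/ΣR = (535 K − 297 K)/2.182 = 109 W/m

Q' = 109 W/m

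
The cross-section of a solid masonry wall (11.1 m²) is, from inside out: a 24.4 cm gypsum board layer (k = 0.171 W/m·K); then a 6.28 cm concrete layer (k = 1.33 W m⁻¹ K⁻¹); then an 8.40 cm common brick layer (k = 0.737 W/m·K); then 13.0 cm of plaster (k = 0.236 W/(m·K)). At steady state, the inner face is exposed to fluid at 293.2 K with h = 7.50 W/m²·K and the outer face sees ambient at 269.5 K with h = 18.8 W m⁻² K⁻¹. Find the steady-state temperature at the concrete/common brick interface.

T = 276.82 K

Resistance network (inner→outer):
  R_conv,in = 1/(hA) = 1/(7.50·11.1) = 0.01201 K/W
  R_gypsum board = L/(kA) = 0.244/(0.171·11.1) = 0.1285 K/W
  R_concrete = L/(kA) = 0.0628/(1.33·11.1) = 0.004254 K/W
  R_common brick = L/(kA) = 0.0840/(0.737·11.1) = 0.01027 K/W
  R_plaster = L/(kA) = 0.130/(0.236·11.1) = 0.04963 K/W
  R_conv,out = 1/(hA) = 1/(18.8·11.1) = 0.004792 K/W
ΣR = 0.01201 + 0.1285 + 0.004254 + 0.01027 + 0.04963 + 0.004792 = 0.2095 K/W
Q = ΔT/ΣR = (293.2 K − 269.5 K)/0.2095 = 113.1 W
From the inner boundary to the concrete/common brick interface, ΣR_partial = 0.1448 K/W.
T_interface = T_in − Q·ΣR_partial = 293.2 K − (113.1)(0.1448) = 276.82 K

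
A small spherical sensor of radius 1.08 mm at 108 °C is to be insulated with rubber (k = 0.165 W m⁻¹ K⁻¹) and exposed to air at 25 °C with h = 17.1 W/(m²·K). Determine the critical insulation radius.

r_cr = 1.93 cm

For a sphere, r_cr = 2k_ins/h = 2·0.165/17.1 = 0.0193 m = 1.93 cm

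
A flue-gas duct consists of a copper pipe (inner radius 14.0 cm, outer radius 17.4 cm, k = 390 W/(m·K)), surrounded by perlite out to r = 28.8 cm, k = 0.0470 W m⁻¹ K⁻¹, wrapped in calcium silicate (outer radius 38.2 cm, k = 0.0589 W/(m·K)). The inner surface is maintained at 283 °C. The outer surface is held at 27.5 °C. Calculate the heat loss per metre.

Series thermal resistances, inner to outer:
  R'_copper = ln(0.174/0.140)/(2πk) = 0.2174/(2π·390) = 8.872×10^-5 m·K/W
  R'_perlite = ln(0.288/0.174)/(2πk) = 0.5039/(2π·0.0470) = 1.706 m·K/W
  R'_calcium silicate = ln(0.382/0.288)/(2πk) = 0.2825/(2π·0.0589) = 0.7632 m·K/W
ΣR = 8.872×10^-5 + 1.706 + 0.7632 = 2.469 m·K/W
Q' = ΔT/ΣR = (283 °C − 27.5 °C)/2.469 = 103 W/m

Q' = 103 W/m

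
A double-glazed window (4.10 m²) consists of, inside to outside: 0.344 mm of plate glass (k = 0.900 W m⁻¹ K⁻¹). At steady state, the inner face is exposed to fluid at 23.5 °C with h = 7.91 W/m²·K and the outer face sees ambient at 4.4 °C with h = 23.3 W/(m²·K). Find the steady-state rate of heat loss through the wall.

Q = 461 W

Resistance network (inner→outer):
  R_conv,in = 1/(hA) = 1/(7.91·4.10) = 0.03083 K/W
  R_plate glass = L/(kA) = 3.44×10^-4/(0.900·4.10) = 9.322×10^-5 K/W
  R_conv,out = 1/(hA) = 1/(23.3·4.10) = 0.01047 K/W
ΣR = 0.03083 + 9.322×10^-5 + 0.01047 = 0.04139 K/W
Q = ΔT/ΣR = (23.5 °C − 4.4 °C)/0.04139 = 461 W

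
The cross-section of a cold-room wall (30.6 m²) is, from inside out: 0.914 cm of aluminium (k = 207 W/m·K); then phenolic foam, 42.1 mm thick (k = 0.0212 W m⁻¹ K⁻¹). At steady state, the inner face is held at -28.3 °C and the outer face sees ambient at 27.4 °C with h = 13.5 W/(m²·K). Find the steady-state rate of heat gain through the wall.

Resistance network (inner→outer):
  R_aluminium = L/(kA) = 0.00914/(207·30.6) = 1.443×10^-6 K/W
  R_phenolic foam = L/(kA) = 0.0421/(0.0212·30.6) = 0.06490 K/W
  R_conv,out = 1/(hA) = 1/(13.5·30.6) = 0.002421 K/W
ΣR = 1.443×10^-6 + 0.06490 + 0.002421 = 0.06732 K/W
Q = ΔT/ΣR = (-28.3 °C − 27.4 °C)/0.06732 = -827 W
(Negative Q ⇒ heat flows inward; heat gain = 827 W.)

Q = 827 W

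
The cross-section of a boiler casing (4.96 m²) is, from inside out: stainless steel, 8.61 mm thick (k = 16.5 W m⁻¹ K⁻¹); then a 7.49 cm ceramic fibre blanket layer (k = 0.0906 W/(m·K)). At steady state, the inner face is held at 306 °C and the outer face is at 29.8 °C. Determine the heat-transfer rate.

Series thermal resistances, inner to outer:
  R_stainless steel = L/(kA) = 0.00861/(16.5·4.96) = 1.052×10^-4 K/W
  R_ceramic fibre blanket = L/(kA) = 0.0749/(0.0906·4.96) = 0.1667 K/W
ΣR = 1.052×10^-4 + 0.1667 = 0.1668 K/W
Q = ΔT/ΣR = (306 °C − 29.8 °C)/0.1668 = 1660 W

Q = 1660 W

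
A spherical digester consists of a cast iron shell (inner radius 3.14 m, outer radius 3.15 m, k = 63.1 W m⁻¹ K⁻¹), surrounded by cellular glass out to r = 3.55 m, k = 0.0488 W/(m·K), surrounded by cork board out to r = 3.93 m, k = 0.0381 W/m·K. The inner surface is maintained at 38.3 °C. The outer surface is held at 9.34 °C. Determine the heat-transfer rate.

Series thermal resistances, inner to outer:
  R_cast iron = (1/3.14 − 1/3.15)/(4πk) = 0.001011/(4π·63.1) = 1.275×10^-6 K/W
  R_cellular glass = (1/3.15 − 1/3.55)/(4πk) = 0.03577/(4π·0.0488) = 0.05833 K/W
  R_cork board = (1/3.55 − 1/3.93)/(4πk) = 0.02724/(4π·0.0381) = 0.05689 K/W
ΣR = 1.275×10^-6 + 0.05833 + 0.05689 = 0.1152 K/W
Q = ΔT/ΣR = (38.3 °C − 9.34 °C)/0.1152 = 251 W

Q = 251 W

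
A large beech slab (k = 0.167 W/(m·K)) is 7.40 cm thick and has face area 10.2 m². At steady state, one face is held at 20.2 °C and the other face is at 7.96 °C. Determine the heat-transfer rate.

Q = 282 W

Q = kA·ΔT/L = 0.167 × 10.2 × |20.2 °C − 7.96 °C| / 0.0740 = 282 W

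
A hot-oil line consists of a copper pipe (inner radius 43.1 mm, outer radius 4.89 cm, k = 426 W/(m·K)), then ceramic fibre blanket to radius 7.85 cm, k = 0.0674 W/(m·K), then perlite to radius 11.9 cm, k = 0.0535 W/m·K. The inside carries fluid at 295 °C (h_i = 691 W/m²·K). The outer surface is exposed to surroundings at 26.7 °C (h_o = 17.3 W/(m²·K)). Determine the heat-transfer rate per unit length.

Q' = 110 W/m

Treat each layer as a resistance in series:
  R'_conv,in = 1/(2πr h) = 1/(2π·0.0431·691) = 0.005344 m·K/W
  R'_copper = ln(0.0489/0.0431)/(2πk) = 0.1263/(2π·426) = 4.717×10^-5 m·K/W
  R'_ceramic fibre blanket = ln(0.0785/0.0489)/(2πk) = 0.4733/(2π·0.0674) = 1.118 m·K/W
  R'_perlite = ln(0.119/0.0785)/(2πk) = 0.4160/(2π·0.0535) = 1.238 m·K/W
  R'_conv,out = 1/(2πr h) = 1/(2π·0.119·17.3) = 0.07731 m·K/W
ΣR = 0.005344 + 4.717×10^-5 + 1.118 + 1.238 + 0.07731 = 2.439 m·K/W
Q' = ΔT/ΣR = (295 °C − 26.7 °C)/2.439 = 110 W/m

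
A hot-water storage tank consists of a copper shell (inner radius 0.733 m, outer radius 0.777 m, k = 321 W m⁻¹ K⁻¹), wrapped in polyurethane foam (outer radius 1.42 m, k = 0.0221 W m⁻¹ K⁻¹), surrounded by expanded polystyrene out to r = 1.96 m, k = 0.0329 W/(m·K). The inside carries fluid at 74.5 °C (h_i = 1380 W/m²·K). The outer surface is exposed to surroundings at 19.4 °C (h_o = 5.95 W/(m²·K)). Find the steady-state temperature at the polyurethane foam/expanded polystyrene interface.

Series thermal resistances, inner to outer:
  R_conv,in = 1/(4πr²h) = 1/(4π·0.733²·1380) = 1.073×10^-4 K/W
  R_copper = (1/0.733 − 1/0.777)/(4πk) = 0.07726/(4π·321) = 1.915×10^-5 K/W
  R_polyurethane foam = (1/0.777 − 1/1.42)/(4πk) = 0.5828/(4π·0.0221) = 2.098 K/W
  R_expanded polystyrene = (1/1.42 − 1/1.96)/(4πk) = 0.1940/(4π·0.0329) = 0.4693 K/W
  R_conv,out = 1/(4πr²h) = 1/(4π·1.96²·5.95) = 0.003481 K/W
ΣR = 1.073×10^-4 + 1.915×10^-5 + 2.098 + 0.4693 + 0.003481 = 2.571 K/W
Q = ΔT/ΣR = (74.5 °C − 19.4 °C)/2.571 = 21.43 W
From the inner boundary to the polyurethane foam/expanded polystyrene interface, ΣR_partial = 2.098 K/W.
T_interface = T_in − Q·ΣR_partial = 74.5 °C − (21.43)(2.098) = 29.5 °C

T = 29.5 °C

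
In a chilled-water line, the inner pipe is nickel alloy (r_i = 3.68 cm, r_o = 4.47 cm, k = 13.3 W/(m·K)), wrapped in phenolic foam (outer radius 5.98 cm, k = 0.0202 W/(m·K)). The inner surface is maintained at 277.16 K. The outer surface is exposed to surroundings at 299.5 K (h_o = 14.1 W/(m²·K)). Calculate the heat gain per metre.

Q' = 8.99 W/m

Treat each layer as a resistance in series:
  R'_nickel alloy = ln(0.0447/0.0368)/(2πk) = 0.1945/(2π·13.3) = 0.002327 m·K/W
  R'_phenolic foam = ln(0.0598/0.0447)/(2πk) = 0.2910/(2π·0.0202) = 2.293 m·K/W
  R'_conv,out = 1/(2πr h) = 1/(2π·0.0598·14.1) = 0.1888 m·K/W
ΣR = 0.002327 + 2.293 + 0.1888 = 2.484 m·K/W
Q' = ΔT/ΣR = (277.16 K − 299.5 K)/2.484 = -8.99 W/m
(Negative Q' ⇒ heat flows inward; heat gain = 8.99 W/m.)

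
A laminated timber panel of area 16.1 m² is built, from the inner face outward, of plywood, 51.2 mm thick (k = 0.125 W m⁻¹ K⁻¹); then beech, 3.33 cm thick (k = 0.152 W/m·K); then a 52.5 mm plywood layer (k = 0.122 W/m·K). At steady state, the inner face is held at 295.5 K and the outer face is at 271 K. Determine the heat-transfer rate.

Q = 372 W

Resistance network (inner→outer):
  R_plywood = L/(kA) = 0.0512/(0.125·16.1) = 0.02544 K/W
  R_beech = L/(kA) = 0.0333/(0.152·16.1) = 0.01361 K/W
  R_plywood = L/(kA) = 0.0525/(0.122·16.1) = 0.02673 K/W
ΣR = 0.02544 + 0.01361 + 0.02673 = 0.06578 K/W
Q = ΔT/ΣR = (295.5 K − 271 K)/0.06578 = 372 W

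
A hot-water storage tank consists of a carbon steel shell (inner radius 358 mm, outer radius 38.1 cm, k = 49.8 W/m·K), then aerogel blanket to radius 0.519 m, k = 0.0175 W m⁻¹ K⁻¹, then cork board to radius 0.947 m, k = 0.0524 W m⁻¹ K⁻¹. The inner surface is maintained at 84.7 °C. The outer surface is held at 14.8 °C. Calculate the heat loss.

Q = 15.5 W

Treat each layer as a resistance in series:
  R_carbon steel = (1/0.358 − 1/0.381)/(4πk) = 0.1686/(4π·49.8) = 2.695×10^-4 K/W
  R_aerogel blanket = (1/0.381 − 1/0.519)/(4πk) = 0.6979/(4π·0.0175) = 3.174 K/W
  R_cork board = (1/0.519 − 1/0.947)/(4πk) = 0.8708/(4π·0.0524) = 1.322 K/W
ΣR = 2.695×10^-4 + 3.174 + 1.322 = 4.496 K/W
Q = ΔT/ΣR = (84.7 °C − 14.8 °C)/4.496 = 15.5 W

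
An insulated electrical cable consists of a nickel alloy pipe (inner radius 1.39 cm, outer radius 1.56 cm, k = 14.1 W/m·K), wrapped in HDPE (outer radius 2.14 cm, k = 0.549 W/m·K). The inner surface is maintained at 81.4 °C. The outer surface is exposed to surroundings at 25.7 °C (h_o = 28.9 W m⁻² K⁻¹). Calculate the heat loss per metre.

Q' = 159 W/m

Resistance network (inner→outer):
  R'_nickel alloy = ln(0.0156/0.0139)/(2πk) = 0.1154/(2π·14.1) = 0.001302 m·K/W
  R'_HDPE = ln(0.0214/0.0156)/(2πk) = 0.3161/(2π·0.549) = 0.09164 m·K/W
  R'_conv,out = 1/(2πr h) = 1/(2π·0.0214·28.9) = 0.2573 m·K/W
ΣR = 0.001302 + 0.09164 + 0.2573 = 0.3502 m·K/W
Q' = ΔT/ΣR = (81.4 °C − 25.7 °C)/0.3502 = 159 W/m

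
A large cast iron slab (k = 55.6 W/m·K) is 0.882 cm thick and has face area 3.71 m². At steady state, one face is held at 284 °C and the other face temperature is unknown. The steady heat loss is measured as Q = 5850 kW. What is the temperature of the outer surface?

Sum the resistances:
  R_cast iron = L/(kA) = 0.00882/(55.6·3.71) = 4.276×10^-5 K/W
ΣR = 4.276×10^-5 K/W
ΔT = Q·ΣR = 5.85×10^6 × 4.276×10^-5 = 250.1 K
Heat flows outward, so T_out = T_in − ΔT = 284 − 250.1 = 33.9 °C

T_out = 33.9 °C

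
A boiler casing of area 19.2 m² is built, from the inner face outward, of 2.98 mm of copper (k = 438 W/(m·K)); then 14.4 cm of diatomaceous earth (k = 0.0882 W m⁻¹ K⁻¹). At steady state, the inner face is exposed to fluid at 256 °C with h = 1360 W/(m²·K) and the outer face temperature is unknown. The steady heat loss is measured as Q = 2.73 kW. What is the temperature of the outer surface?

Series resistances:
  R_conv,in = 1/(hA) = 1/(1360·19.2) = 3.830×10^-5 K/W
  R_copper = L/(kA) = 0.00298/(438·19.2) = 3.544×10^-7 K/W
  R_diatomaceous earth = L/(kA) = 0.144/(0.0882·19.2) = 0.08503 K/W
ΣR = 0.08507 K/W
ΔT = Q·ΣR = 2730 × 0.08507 = 232.2 K
Heat flows outward, so T_out = T_in − ΔT = 256 − 232.2 = 23.8 °C

T_out = 23.8 °C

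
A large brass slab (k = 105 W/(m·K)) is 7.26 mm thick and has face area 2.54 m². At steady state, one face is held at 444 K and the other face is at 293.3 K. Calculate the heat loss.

Q = kA·ΔT/L = 105 × 2.54 × |444 K − 293.3 K| / 0.00726 = 5.54×10^6 W

Q = 5.54×10^6 W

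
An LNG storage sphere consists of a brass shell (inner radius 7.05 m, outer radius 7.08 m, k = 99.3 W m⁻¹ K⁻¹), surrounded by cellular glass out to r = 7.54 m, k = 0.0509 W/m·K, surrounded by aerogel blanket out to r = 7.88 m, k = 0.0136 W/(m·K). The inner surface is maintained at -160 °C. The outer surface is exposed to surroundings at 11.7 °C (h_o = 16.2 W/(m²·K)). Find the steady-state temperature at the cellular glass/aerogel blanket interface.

Series thermal resistances, inner to outer:
  R_brass = (1/7.05 − 1/7.08)/(4πk) = 6.010×10^-4/(4π·99.3) = 4.817×10^-7 K/W
  R_cellular glass = (1/7.08 − 1/7.54)/(4πk) = 0.008617/(4π·0.0509) = 0.01347 K/W
  R_aerogel blanket = (1/7.54 − 1/7.88)/(4πk) = 0.005722/(4π·0.0136) = 0.03348 K/W
  R_conv,out = 1/(4πr²h) = 1/(4π·7.88²·16.2) = 7.911×10^-5 K/W
ΣR = 4.817×10^-7 + 0.01347 + 0.03348 + 7.911×10^-5 = 0.04703 K/W
Q = ΔT/ΣR = (-160 °C − 11.7 °C)/0.04703 = -3651 W
From the inner boundary to the cellular glass/aerogel blanket interface, ΣR_partial = 0.01347 K/W.
T_interface = T_in − Q·ΣR_partial = -160 °C − (-3651)(0.01347) = -111 °C

T = -111 °C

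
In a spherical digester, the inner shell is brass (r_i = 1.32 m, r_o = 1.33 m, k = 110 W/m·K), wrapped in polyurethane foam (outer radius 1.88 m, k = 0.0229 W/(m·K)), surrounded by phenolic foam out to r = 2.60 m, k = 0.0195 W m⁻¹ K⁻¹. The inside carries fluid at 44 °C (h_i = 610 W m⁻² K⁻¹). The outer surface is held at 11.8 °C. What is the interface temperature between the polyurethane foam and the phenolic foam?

T = 26.0 °C

Treat each layer as a resistance in series:
  R_conv,in = 1/(4πr²h) = 1/(4π·1.32²·610) = 7.487×10^-5 K/W
  R_brass = (1/1.32 − 1/1.33)/(4πk) = 0.005696/(4π·110) = 4.121×10^-6 K/W
  R_polyurethane foam = (1/1.33 − 1/1.88)/(4πk) = 0.2200/(4π·0.0229) = 0.7644 K/W
  R_phenolic foam = (1/1.88 − 1/2.60)/(4πk) = 0.1473/(4π·0.0195) = 0.6011 K/W
ΣR = 7.487×10^-5 + 4.121×10^-6 + 0.7644 + 0.6011 = 1.366 K/W
Q = ΔT/ΣR = (44 °C − 11.8 °C)/1.366 = 23.57 W
From the inner boundary to the polyurethane foam/phenolic foam interface, ΣR_partial = 0.7645 K/W.
T_interface = T_in − Q·ΣR_partial = 44 °C − (23.57)(0.7645) = 26.0 °C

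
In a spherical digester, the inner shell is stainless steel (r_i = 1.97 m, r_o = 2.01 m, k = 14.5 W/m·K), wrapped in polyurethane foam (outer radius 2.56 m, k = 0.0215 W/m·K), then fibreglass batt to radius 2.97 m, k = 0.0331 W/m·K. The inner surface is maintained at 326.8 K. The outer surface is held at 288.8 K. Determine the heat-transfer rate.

Series thermal resistances, inner to outer:
  R_stainless steel = (1/1.97 − 1/2.01)/(4πk) = 0.01010/(4π·14.5) = 5.544×10^-5 K/W
  R_polyurethane foam = (1/2.01 − 1/2.56)/(4πk) = 0.1069/(4π·0.0215) = 0.3956 K/W
  R_fibreglass batt = (1/2.56 − 1/2.97)/(4πk) = 0.05392/(4π·0.0331) = 0.1296 K/W
ΣR = 5.544×10^-5 + 0.3956 + 0.1296 = 0.5253 K/W
Q = ΔT/ΣR = (326.8 K − 288.8 K)/0.5253 = 72.3 W

Q = 72.3 W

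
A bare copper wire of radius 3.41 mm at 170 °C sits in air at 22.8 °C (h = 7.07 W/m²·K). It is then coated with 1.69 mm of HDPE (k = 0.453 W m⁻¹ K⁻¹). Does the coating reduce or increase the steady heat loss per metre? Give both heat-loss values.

increases: 22.3 → 32.3 W/m

Critical radius for a cylinder: r_cr = k/h = 0.0641 m = 6.41 cm.
Outer radius after coating: r₂ = 0.00341 + 0.00169 = 0.00510 m.
Since r₁ < r_cr and r₂ ≤ r_cr, the coating moves toward the maximum at r_cr — heat loss rises.
Bare: R = 1/(2πr₁h) = 6.602 m·K/W; Q = 147.2/6.602 = 22.3 W/m.
Coated: R = R_cond + R_conv = 4.555 m·K/W; Q = 147.2/4.555 = 32.3 W/m.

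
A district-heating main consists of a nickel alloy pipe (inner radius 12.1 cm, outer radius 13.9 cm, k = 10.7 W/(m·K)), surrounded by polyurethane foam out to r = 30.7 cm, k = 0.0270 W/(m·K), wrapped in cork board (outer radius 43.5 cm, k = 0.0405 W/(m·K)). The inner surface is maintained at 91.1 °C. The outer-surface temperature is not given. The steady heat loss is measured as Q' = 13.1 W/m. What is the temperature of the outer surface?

Series resistances:
  R'_nickel alloy = ln(0.139/0.121)/(2πk) = 0.1387/(2π·10.7) = 0.002063 m·K/W
  R'_polyurethane foam = ln(0.307/0.139)/(2πk) = 0.7924/(2π·0.0270) = 4.671 m·K/W
  R'_cork board = ln(0.435/0.307)/(2πk) = 0.3485/(2π·0.0405) = 1.370 m·K/W
ΣR = 6.042 m·K/W
ΔT = Q'·ΣR = 13.1 × 6.042 = 79.15 K
Heat flows outward, so T_out = T_in − ΔT = 91.1 − 79.15 = 11.9 °C

T_out = 11.9 °C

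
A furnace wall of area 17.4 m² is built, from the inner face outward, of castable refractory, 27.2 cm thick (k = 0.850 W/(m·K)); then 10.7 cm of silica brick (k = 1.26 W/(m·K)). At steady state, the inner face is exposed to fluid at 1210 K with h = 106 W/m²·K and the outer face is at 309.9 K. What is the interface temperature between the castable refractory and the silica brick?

Series thermal resistances, inner to outer:
  R_conv,in = 1/(hA) = 1/(106·17.4) = 5.422×10^-4 K/W
  R_castable refractory = L/(kA) = 0.272/(0.850·17.4) = 0.01839 K/W
  R_silica brick = L/(kA) = 0.107/(1.26·17.4) = 0.004880 K/W
ΣR = 5.422×10^-4 + 0.01839 + 0.004880 = 0.02381 K/W
Q = ΔT/ΣR = (1210 K − 309.9 K)/0.02381 = 37800 W
From the inner boundary to the castable refractory/silica brick interface, ΣR_partial = 0.01893 K/W.
T_interface = T_in − Q·ΣR_partial = 1210 K − (37800)(0.01893) = 494 K

T = 494 K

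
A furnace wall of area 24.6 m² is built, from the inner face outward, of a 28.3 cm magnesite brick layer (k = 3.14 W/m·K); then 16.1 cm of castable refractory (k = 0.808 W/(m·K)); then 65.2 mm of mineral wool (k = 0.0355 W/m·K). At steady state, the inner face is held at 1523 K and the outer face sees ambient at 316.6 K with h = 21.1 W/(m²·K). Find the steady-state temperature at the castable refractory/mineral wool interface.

Resistance network (inner→outer):
  R_magnesite brick = L/(kA) = 0.283/(3.14·24.6) = 0.003664 K/W
  R_castable refractory = L/(kA) = 0.161/(0.808·24.6) = 0.008100 K/W
  R_mineral wool = L/(kA) = 0.0652/(0.0355·24.6) = 0.07466 K/W
  R_conv,out = 1/(hA) = 1/(21.1·24.6) = 0.001927 K/W
ΣR = 0.003664 + 0.008100 + 0.07466 + 0.001927 = 0.08835 K/W
Q = ΔT/ΣR = (1523 K − 316.6 K)/0.08835 = 13650 W
From the inner boundary to the castable refractory/mineral wool interface, ΣR_partial = 0.01176 K/W.
T_interface = T_in − Q·ΣR_partial = 1523 K − (13650)(0.01176) = 1362 K

T = 1362 K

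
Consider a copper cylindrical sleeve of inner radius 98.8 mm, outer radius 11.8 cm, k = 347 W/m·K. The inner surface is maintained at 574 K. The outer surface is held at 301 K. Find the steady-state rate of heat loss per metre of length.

Q' = 3350 kW/m

Q' = 2πk·ΔT/ln(r₂/r₁) = 2π × 347 × 273 / ln(0.118/0.0988) = 3.35×10^6 W/m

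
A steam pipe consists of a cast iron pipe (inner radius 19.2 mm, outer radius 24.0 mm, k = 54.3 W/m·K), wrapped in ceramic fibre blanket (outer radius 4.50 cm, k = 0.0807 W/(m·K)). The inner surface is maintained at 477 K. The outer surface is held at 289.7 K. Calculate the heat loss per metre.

Q' = 151 W/m

Resistance network (inner→outer):
  R'_cast iron = ln(0.0240/0.0192)/(2πk) = 0.2231/(2π·54.3) = 6.540×10^-4 m·K/W
  R'_ceramic fibre blanket = ln(0.0450/0.0240)/(2πk) = 0.6286/(2π·0.0807) = 1.240 m·K/W
ΣR = 6.540×10^-4 + 1.240 = 1.241 m·K/W
Q' = ΔT/ΣR = (477 K − 289.7 K)/1.241 = 151 W/m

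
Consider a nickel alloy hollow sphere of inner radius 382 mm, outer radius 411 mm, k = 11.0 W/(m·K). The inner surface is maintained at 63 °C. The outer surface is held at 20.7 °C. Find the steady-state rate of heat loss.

Q = 31.7 kW

Q = 4πk·ΔT/(1/r₁ − 1/r₂) = 4π × 11.0 × 42.3 / (1/0.382 − 1/0.411) = 31700 W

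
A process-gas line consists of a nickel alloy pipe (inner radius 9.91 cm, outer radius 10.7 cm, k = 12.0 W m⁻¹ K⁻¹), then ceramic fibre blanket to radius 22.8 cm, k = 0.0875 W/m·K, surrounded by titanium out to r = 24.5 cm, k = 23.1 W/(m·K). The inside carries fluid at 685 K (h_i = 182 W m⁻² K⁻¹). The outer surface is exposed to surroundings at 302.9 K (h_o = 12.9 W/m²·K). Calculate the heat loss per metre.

Q' = 266 W/m

Treat each layer as a resistance in series:
  R'_conv,in = 1/(2πr h) = 1/(2π·0.0991·182) = 0.008824 m·K/W
  R'_nickel alloy = ln(0.107/0.0991)/(2πk) = 0.07670/(2π·12.0) = 0.001017 m·K/W
  R'_ceramic fibre blanket = ln(0.228/0.107)/(2πk) = 0.7565/(2π·0.0875) = 1.376 m·K/W
  R'_titanium = ln(0.245/0.228)/(2πk) = 0.07191/(2π·23.1) = 4.955×10^-4 m·K/W
  R'_conv,out = 1/(2πr h) = 1/(2π·0.245·12.9) = 0.05036 m·K/W
ΣR = 0.008824 + 0.001017 + 1.376 + 4.955×10^-4 + 0.05036 = 1.437 m·K/W
Q' = ΔT/ΣR = (685 K − 302.9 K)/1.437 = 266 W/m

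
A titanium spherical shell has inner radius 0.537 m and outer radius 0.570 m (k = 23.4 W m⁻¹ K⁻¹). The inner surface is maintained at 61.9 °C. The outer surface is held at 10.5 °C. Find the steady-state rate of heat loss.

Q = 1.40×10^5 W

Q = 4πk·ΔT/(1/r₁ − 1/r₂) = 4π × 23.4 × 51.4 / (1/0.537 − 1/0.570) = 1.40×10^5 W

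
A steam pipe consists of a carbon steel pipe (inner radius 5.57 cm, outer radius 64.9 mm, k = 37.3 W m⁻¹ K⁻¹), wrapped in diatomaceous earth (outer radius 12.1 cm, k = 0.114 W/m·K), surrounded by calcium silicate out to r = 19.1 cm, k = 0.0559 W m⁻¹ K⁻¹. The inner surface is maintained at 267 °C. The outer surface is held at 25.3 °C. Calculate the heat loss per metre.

Q' = 111 W/m

Treat each layer as a resistance in series:
  R'_carbon steel = ln(0.0649/0.0557)/(2πk) = 0.1529/(2π·37.3) = 6.523×10^-4 m·K/W
  R'_diatomaceous earth = ln(0.121/0.0649)/(2πk) = 0.6229/(2π·0.114) = 0.8697 m·K/W
  R'_calcium silicate = ln(0.191/0.121)/(2πk) = 0.4565/(2π·0.0559) = 1.300 m·K/W
ΣR = 6.523×10^-4 + 0.8697 + 1.300 = 2.170 m·K/W
Q' = ΔT/ΣR = (267 °C − 25.3 °C)/2.170 = 111 W/m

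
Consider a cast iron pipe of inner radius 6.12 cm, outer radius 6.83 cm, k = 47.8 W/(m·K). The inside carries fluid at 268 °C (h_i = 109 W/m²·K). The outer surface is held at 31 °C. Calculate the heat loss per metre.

Treat each layer as a resistance in series:
  R'_conv,in = 1/(2πr h) = 1/(2π·0.0612·109) = 0.02386 m·K/W
  R'_cast iron = ln(0.0683/0.0612)/(2πk) = 0.1098/(2π·47.8) = 3.655×10^-4 m·K/W
ΣR = 0.02386 + 3.655×10^-4 = 0.02423 m·K/W
Q' = ΔT/ΣR = (268 °C − 31 °C)/0.02423 = 9780 W/m

Q' = 9.78 kW/m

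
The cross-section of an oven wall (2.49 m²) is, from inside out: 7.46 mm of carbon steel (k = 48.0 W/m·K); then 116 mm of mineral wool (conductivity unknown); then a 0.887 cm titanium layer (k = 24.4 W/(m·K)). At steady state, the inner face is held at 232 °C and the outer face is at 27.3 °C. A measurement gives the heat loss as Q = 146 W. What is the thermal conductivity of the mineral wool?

ΣR = ΔT/Q = |232 − 27.3|/146 = 1.402 K/W
Known resistances:
  R_carbon steel = L/(kA) = 0.00746/(48.0·2.49) = 6.242×10^-5 K/W
  R_titanium = L/(kA) = 0.00887/(24.4·2.49) = 1.460×10^-4 K/W
R_mineral wool = ΣR − ΣR_known = 1.402 − 2.084×10^-4 = 1.402 K/W
L/(kA) = 1.402 ⇒ k = 0.116/(1.402·2.49) = 0.0332 W/m·K

k = 0.0332 W/m·K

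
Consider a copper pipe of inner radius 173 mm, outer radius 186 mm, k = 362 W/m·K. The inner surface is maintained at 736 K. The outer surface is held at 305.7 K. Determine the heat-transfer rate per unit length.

Q' = 2πk·ΔT/ln(r₂/r₁) = 2π × 362 × 430.3 / ln(0.186/0.173) = 1.35×10^7 W/m

Q' = 13500 kW/m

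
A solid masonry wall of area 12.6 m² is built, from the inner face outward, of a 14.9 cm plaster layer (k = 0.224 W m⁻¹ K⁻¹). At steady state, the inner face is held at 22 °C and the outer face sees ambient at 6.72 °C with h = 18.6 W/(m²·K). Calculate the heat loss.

Series thermal resistances, inner to outer:
  R_plaster = L/(kA) = 0.149/(0.224·12.6) = 0.05279 K/W
  R_conv,out = 1/(hA) = 1/(18.6·12.6) = 0.004267 K/W
ΣR = 0.05279 + 0.004267 = 0.05706 K/W
Q = ΔT/ΣR = (22 °C − 6.72 °C)/0.05706 = 268 W

Q = 268 W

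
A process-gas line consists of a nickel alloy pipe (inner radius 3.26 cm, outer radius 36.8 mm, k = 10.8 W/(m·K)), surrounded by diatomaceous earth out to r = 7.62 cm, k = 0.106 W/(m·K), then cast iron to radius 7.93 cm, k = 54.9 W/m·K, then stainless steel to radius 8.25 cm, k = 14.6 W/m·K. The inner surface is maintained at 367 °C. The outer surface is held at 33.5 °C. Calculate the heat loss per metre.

Treat each layer as a resistance in series:
  R'_nickel alloy = ln(0.0368/0.0326)/(2πk) = 0.1212/(2π·10.8) = 0.001786 m·K/W
  R'_diatomaceous earth = ln(0.0762/0.0368)/(2πk) = 0.7279/(2π·0.106) = 1.093 m·K/W
  R'_cast iron = ln(0.0793/0.0762)/(2πk) = 0.03988/(2π·54.9) = 1.156×10^-4 m·K/W
  R'_stainless steel = ln(0.0825/0.0793)/(2πk) = 0.03956/(2π·14.6) = 4.312×10^-4 m·K/W
ΣR = 0.001786 + 1.093 + 1.156×10^-4 + 4.312×10^-4 = 1.095 m·K/W
Q' = ΔT/ΣR = (367 °C − 33.5 °C)/1.095 = 305 W/m

Q' = 305 W/m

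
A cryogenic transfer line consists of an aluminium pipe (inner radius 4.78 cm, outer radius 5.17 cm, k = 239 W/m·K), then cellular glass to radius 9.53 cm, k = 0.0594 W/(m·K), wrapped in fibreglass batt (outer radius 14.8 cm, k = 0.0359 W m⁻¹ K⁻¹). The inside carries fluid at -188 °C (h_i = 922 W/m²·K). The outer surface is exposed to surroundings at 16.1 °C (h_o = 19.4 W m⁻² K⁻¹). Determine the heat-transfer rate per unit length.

Series thermal resistances, inner to outer:
  R'_conv,in = 1/(2πr h) = 1/(2π·0.0478·922) = 0.003611 m·K/W
  R'_aluminium = ln(0.0517/0.0478)/(2πk) = 0.07843/(2π·239) = 5.223×10^-5 m·K/W
  R'_cellular glass = ln(0.0953/0.0517)/(2πk) = 0.6116/(2π·0.0594) = 1.639 m·K/W
  R'_fibreglass batt = ln(0.148/0.0953)/(2πk) = 0.4402/(2π·0.0359) = 1.951 m·K/W
  R'_conv,out = 1/(2πr h) = 1/(2π·0.148·19.4) = 0.05543 m·K/W
ΣR = 0.003611 + 5.223×10^-5 + 1.639 + 1.951 + 0.05543 = 3.649 m·K/W
Q' = ΔT/ΣR = (-188 °C − 16.1 °C)/3.649 = -55.9 W/m
(Negative Q' ⇒ heat flows inward; heat gain = 55.9 W/m.)

Q' = 55.9 W/m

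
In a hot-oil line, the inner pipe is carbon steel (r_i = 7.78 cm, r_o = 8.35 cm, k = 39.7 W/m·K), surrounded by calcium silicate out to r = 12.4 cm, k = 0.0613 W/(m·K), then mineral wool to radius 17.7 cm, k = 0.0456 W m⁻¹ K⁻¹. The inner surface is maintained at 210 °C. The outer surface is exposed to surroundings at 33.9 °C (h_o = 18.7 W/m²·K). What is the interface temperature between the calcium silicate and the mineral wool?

Resistance network (inner→outer):
  R'_carbon steel = ln(0.0835/0.0778)/(2πk) = 0.07071/(2π·39.7) = 2.835×10^-4 m·K/W
  R'_calcium silicate = ln(0.124/0.0835)/(2πk) = 0.3954/(2π·0.0613) = 1.027 m·K/W
  R'_mineral wool = ln(0.177/0.124)/(2πk) = 0.3559/(2π·0.0456) = 1.242 m·K/W
  R'_conv,out = 1/(2πr h) = 1/(2π·0.177·18.7) = 0.04808 m·K/W
ΣR = 2.835×10^-4 + 1.027 + 1.242 + 0.04808 = 2.317 m·K/W
Q' = ΔT/ΣR = (210 °C − 33.9 °C)/2.317 = 76.00 W/m
From the inner boundary to the calcium silicate/mineral wool interface, ΣR_partial = 1.027 m·K/W.
T_interface = T_in − Q'·ΣR_partial = 210 °C − (76.00)(1.027) = 132 °C

T = 132 °C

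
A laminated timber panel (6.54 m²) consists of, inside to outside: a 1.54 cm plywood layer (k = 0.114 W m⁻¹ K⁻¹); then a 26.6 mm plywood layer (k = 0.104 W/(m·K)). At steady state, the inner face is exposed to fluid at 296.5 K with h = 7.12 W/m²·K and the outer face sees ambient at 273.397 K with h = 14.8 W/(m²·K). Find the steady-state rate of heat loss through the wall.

Q = 252 W

Treat each layer as a resistance in series:
  R_conv,in = 1/(hA) = 1/(7.12·6.54) = 0.02148 K/W
  R_plywood = L/(kA) = 0.0154/(0.114·6.54) = 0.02066 K/W
  R_plywood = L/(kA) = 0.0266/(0.104·6.54) = 0.03911 K/W
  R_conv,out = 1/(hA) = 1/(14.8·6.54) = 0.01033 K/W
ΣR = 0.02148 + 0.02066 + 0.03911 + 0.01033 = 0.09158 K/W
Q = ΔT/ΣR = (296.5 K − 273.397 K)/0.09158 = 252 W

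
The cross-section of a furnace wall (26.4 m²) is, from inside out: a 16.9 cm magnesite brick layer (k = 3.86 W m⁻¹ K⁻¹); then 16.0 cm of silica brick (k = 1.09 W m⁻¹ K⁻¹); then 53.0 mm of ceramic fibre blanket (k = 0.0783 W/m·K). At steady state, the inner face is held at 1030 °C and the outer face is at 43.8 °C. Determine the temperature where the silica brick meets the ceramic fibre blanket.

T = 813 °C

Series thermal resistances, inner to outer:
  R_magnesite brick = L/(kA) = 0.169/(3.86·26.4) = 0.001658 K/W
  R_silica brick = L/(kA) = 0.160/(1.09·26.4) = 0.005560 K/W
  R_ceramic fibre blanket = L/(kA) = 0.0530/(0.0783·26.4) = 0.02564 K/W
ΣR = 0.001658 + 0.005560 + 0.02564 = 0.03286 K/W
Q = ΔT/ΣR = (1030 °C − 43.8 °C)/0.03286 = 30010 W
From the inner boundary to the silica brick/ceramic fibre blanket interface, ΣR_partial = 0.007218 K/W.
T_interface = T_in − Q·ΣR_partial = 1030 °C − (30010)(0.007218) = 813 °C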